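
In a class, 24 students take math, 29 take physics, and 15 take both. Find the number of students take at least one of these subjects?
38

Solution: |A∪B| = |A|+|B|-|A∩B| = 24+29-15 = 38.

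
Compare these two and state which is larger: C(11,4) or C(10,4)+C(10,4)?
C(10,4)+C(10,4)

Explanation: C(11,4)=330; C(10,4)+C(10,4)=210+210=420.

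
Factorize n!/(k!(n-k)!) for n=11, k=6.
C(11,6) = 462
This is the binomial coefficient C(11,6) = 462.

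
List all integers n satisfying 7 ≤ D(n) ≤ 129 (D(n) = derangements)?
4, 5

Solution: Using D(n) = (n−1)[D(n−1) + D(n−2)] with D(1)=0, D(2)=1: D(3)=2; D(4)=9; D(5)=44; D(6)=265. So valid n = 4, 5.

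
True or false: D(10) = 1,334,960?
False

Solution: Derangements of 10 elements: D(10) = (10-1)·[D(9) + D(8)] = 9·[133,496 + 14,833] = 1,334,961.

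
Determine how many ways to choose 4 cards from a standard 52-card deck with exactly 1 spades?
118,807

Working:
13 spades and 39 non-spades: C(13,1) × C(39,3) = 13 × 9139 = 118,807.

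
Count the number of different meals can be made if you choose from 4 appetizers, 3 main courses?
12

Reasoning: By the multiplication principle: 4 × 3 = 12.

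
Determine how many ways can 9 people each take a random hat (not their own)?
133,496
Using D(n) = (n-1)[D(n-1) + D(n-2)]:
D(9) = (9-1) × [D(8) + D(7)]
      = 8 × [14833 + 1854]
      = 8 × 16687
      = 133,496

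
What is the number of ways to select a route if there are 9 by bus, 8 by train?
17

Solution: By the addition principle: 9 + 8 = 17.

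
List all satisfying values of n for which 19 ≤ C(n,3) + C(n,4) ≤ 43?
6

C(5,3)+C(5,4)=15; C(6,3)+C(6,4)=35; C(7,3)+C(7,4)=70. So valid n = 6.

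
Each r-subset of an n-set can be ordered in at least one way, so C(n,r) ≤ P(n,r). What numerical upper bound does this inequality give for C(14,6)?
P(14,6) = 14·13·12·11·10·9 = 2,162,160, so C(14,6) ≤ 2,162,160. (The bound is loose by a factor of 6! = 720: C(14,6) = 2,162,160/720 = 3,003.)
Final answer: 2,162,160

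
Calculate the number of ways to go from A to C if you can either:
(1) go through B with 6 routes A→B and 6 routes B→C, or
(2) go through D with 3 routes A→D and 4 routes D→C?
48
Route via B: 6×6=36. Route via D: 3×4=12. Total: 48.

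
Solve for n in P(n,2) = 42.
P(n,2) = n(n−1) is increasing in n; n(n−1) ≈ (n−0.5)^2 = 42 gives n ≈ 7.0. Check: P(5,2) = 20, P(6,2) = 30, P(7,2) = 42 ✓. So n = 7.
Final answer: 7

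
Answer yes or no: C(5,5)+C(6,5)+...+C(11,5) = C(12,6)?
Yes

Solution: Hockey stick identity gives Σ = C(12,6) = 924; RHS C(12,6) = 924.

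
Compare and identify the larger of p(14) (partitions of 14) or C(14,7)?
C(14,7)

Explanation: Pentagonal recurrence p(n) = p(n−1) + p(n−2) − p(n−5) − p(n−7) + …: p(14) = p(13) + p(12) − p(9) − p(7) + p(2) = 101 + 77 − 30 − 15 + 2 = 135; C(14,7) = 3,432.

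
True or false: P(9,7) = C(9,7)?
False
P(9,7) = 181,440 but C(9,7) = 36; they differ by a factor of 7! = 5040, so the statement does not hold.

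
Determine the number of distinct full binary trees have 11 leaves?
16,796
Using the Catalan number formula: C_n = C(2n, n) / (n+1)
C_10 = C(20, 10) / (10+1)
     = 184756 / 11
     = 16,796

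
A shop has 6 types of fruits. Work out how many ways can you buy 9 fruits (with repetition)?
Stars and bars: C(9+6-1, 9) = C(14, 9) = 2,002.
Final answer: 2,002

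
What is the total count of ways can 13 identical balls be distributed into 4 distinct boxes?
560

Solution: C(13+4-1, 4-1) = C(16, 3) = 560.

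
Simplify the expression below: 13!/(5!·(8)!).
1,287

Explanation: This is C(13,5) = 1,287.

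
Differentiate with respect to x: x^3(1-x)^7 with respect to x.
3x^2(1-x)^7 - 7x^3(1-x)^6

Reasoning: Product rule: 3x^{2}(1-x)^{7} + x^3·(-7)(1-x)^{6}.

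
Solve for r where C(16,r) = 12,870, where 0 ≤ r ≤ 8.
8

C(16,r) is increasing for 0 ≤ r ≤ 8. Stepping up (C(16,r+1) = C(16,r)·(16−r)/(r+1)): C(16,1) = 16, C(16,2) = 120, C(16,3) = 560, C(16,4) = 1,820, C(16,5) = 4,368, C(16,6) = 8,008, C(16,7) = 11,440, C(16,8) = 12,870 ✓. So r = 8.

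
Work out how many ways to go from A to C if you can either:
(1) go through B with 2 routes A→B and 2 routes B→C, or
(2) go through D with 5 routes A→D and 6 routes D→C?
34

Reasoning: Route via B: 2×2=4. Route via D: 5×6=30. Total: 34.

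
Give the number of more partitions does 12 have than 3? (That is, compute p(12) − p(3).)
74

Pentagonal recurrence p(n) = p(n−1) + p(n−2) − p(n−5) − p(n−7) + …: p(12) = p(11) + p(10) − p(7) − p(5) + p(0) = 56 + 42 − 15 − 7 + 1 = 77.
p(3) = p(2) + p(1) = 2 + 1 = 3.
Difference = 77 − 3 = 74.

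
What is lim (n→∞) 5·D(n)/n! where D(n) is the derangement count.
5/e

D(n)/n! → 1/e, so 5·D(n)/n! → 5/e.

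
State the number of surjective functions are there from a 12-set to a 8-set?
Onto functions = 8! × S(12,8)
First compute S(12,8) via recurrence:
Using the Stirling recurrence: S(n,k) = k·S(n-1,k) + S(n-1,k-1)
S(12,8) = 8·S(11,8) + S(11,7)
         = 8·11880 + 63987
         = 95040 + 63987
         = 159,027
Then: 40320 × 159027 = 6,411,968,640

Answer: 6,411,968,640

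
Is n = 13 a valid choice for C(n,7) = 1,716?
Yes

Explanation: C(13,7) = 13·12·11·10·9·8·7/7! = 8,648,640/5,040 = 1,716, which equals 1,716.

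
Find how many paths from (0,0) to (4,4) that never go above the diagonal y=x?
14

Solution: Counted by the Catalan number C_4: C_4 = C(8,4)/(4+1) = 70/5 = 14.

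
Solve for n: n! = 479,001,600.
12

Reasoning: n! is strictly increasing. 10! = 3,628,800, 11! = 39,916,800, 12! = 479,001,600 ✓. So n = 12.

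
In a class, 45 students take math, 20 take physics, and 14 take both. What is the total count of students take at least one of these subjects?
51

Reasoning: |A∪B| = |A|+|B|-|A∩B| = 45+20-14 = 51.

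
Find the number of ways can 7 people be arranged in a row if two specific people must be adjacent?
1,440

Treat pair as unit: (7-1)! arrangements × 2 internal orders = 1,440.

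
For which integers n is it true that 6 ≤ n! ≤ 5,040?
3, 4, 5, 6, 7

Explanation: n! is strictly increasing; 3! = 6 and 7! = 5,040, so valid n = 3, 4, 5, 6, 7.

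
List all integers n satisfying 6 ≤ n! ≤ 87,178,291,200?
3, 4, 5, 6, 7, 8, 9, 10, 11, 12, 13, 14

Working:
n! is strictly increasing; 3! = 6 and 14! = 87,178,291,200, so valid n = 3, 4, 5, 6, 7, 8, 9, 10, 11, 12, 13, 14.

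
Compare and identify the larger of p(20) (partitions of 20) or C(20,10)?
C(20,10)

Pentagonal recurrence p(n) = p(n−1) + p(n−2) − p(n−5) − p(n−7) + …: p(20) = p(19) + p(18) − p(15) − p(13) + p(8) + p(5) = 490 + 385 − 176 − 101 + 22 + 7 = 627; C(20,10) = 184,756.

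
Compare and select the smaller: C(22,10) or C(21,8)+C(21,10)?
C(22,10)=646,646; C(21,8)+C(21,10)=203,490+352,716=556,206.

Answer: C(21,8)+C(21,10)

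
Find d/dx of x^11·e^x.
Product rule: d/dx[x^11]·e^x + x^11·d/dx[e^x] = 11x^{10}e^x + x^11e^x.

Answer: (11x^10 + x^11)e^x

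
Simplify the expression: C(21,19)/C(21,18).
3/19

Working:
C(n,k+1)/C(n,k) = (n−k)/(k+1). Here (21−18)/(18+1) = 3/19 = 3/19.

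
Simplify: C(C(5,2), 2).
45

Reasoning: C(5,2) = 10, then C(10, 2) = 45.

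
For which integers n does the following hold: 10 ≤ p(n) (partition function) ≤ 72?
6, 7, 8, 9, 10, 11

Tabulating p(n) via p(n) = p(n−1) + p(n−2) − p(n−5) − p(n−7) + …: p(5)=7; p(6)=11; p(7)=15; p(8)=22; p(9)=30; p(10)=42; p(11)=56; p(12)=77. So valid n = 6, 7, 8, 9, 10, 11.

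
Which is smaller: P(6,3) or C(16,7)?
P(6,3)

Reasoning: P(6,3)=120, C(16,7)=11,440.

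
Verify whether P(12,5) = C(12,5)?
P(12,5) = 95,040 but C(12,5) = 792; they differ by a factor of 5! = 120, so the statement does not hold.

Answer: False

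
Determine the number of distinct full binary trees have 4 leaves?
5

Solution: Using the Catalan number formula: C_n = C(2n, n) / (n+1)
C_3 = C(6, 3) / (3+1)
     = 20 / 4
     = 5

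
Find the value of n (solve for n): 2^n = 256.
8

Reasoning: 2^8 = 256, so n = 8.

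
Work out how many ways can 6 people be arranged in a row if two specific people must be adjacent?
240

Treat pair as unit: (6-1)! arrangements × 2 internal orders = 240.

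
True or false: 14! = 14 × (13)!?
True

Solution: By definition n! = n × (n-1)!, so 14! = 14 × 13!.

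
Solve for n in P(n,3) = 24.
4

Working:
P(n,3) = n(n−1)(n−2) is increasing in n; n(n−1)(n−2) ≈ (n−1)^3 = 24 gives n ≈ 3.9. Check: P(3,3) = 6, P(4,3) = 24 ✓. So n = 4.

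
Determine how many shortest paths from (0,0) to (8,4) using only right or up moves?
495
Choose 8 rights from 12 moves: C(12,8) = 495.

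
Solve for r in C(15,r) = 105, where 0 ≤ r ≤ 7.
2
C(15,r) is increasing for 0 ≤ r ≤ 7. Stepping up (C(15,r+1) = C(15,r)·(15−r)/(r+1)): C(15,1) = 15, C(15,2) = 105 ✓. So r = 2.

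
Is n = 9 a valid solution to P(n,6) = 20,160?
P(9,6) = 9·8·7·6·5·4 = 60,480, which does not equal 20,160.
Final answer: No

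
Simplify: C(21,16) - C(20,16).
15,504

Solution: C(21,16) - C(20,16) = C(20,15) = 15,504.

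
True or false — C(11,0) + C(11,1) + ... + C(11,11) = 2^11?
True
Binomial theorem with x = y = 1: Σ C(11,i) = (1+1)^11 = 2^11 = 2,048. The statement holds.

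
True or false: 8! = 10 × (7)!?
False

Solution: 8! = 8 × 7! = 40,320, but 10 × 7! = 50,400.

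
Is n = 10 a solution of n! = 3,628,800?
Yes

10! = 10·9! = 10·362,880 = 3,628,800, which equals 3,628,800.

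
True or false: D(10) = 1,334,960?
False

Solution: Derangements of 10 elements: D(10) = (10-1)·[D(9) + D(8)] = 9·[133,496 + 14,833] = 1,334,961.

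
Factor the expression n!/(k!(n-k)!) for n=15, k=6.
C(15,6) = 5,005
This is the binomial coefficient C(15,6) = 5,005.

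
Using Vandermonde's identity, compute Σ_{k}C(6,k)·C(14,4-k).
4,845

Working:
= C(6+14,4) = C(20,4) = 4,845.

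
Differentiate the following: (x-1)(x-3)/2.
(2x - 4)/2

Explanation: d/dx[(x-1)(x-3)] = (x-3) + (x-1) = 2x - 4. Dividing by 2 gives (2x - 4)/2.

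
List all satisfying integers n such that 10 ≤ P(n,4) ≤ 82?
4

Explanation: P(3,4)=0; P(4,4)=24; P(5,4)=120. So valid n = 4.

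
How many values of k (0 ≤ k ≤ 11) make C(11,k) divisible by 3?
6

Solution: Checking C(11,k) mod 3 for k = 0..11: divisible at k = 3, 4, 5, 6, 7, 8. That's 6 values.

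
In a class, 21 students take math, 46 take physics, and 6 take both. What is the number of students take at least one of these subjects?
61

Reasoning: |A∪B| = |A|+|B|-|A∩B| = 21+46-6 = 61.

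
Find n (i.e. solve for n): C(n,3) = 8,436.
38

Reasoning: C(n,3) = n(n−1)(n−2)/3! is increasing in n, and n(n−1)(n−2) = 3!·8,436 = 50,616 ≈ (n−1)^3 gives n ≈ 38.0. Check: C(36,3) = 7,140, C(37,3) = 7,770, C(38,3) = 8,436 ✓. So n = 38.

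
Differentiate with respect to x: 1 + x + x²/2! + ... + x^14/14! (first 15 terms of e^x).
1 + x + x²/2! + ... + x^13/13!

Explanation: Differentiating term by term gives the first 14 terms of e^x.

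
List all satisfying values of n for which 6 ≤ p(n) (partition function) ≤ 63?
Tabulating p(n) via p(n) = p(n−1) + p(n−2) − p(n−5) − p(n−7) + …: p(4)=5; p(5)=7; p(6)=11; p(7)=15; p(8)=22; p(9)=30; p(10)=42; p(11)=56; p(12)=77. So valid n = 5, 6, 7, 8, 9, 10, 11.
Final answer: 5, 6, 7, 8, 9, 10, 11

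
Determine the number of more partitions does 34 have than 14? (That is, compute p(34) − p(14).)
Pentagonal recurrence p(n) = p(n−1) + p(n−2) − p(n−5) − p(n−7) + …: p(34) = p(33) + p(32) − p(29) − p(27) + p(22) + p(19) − p(12) − p(8) = 10,143 + 8,349 − 4,565 − 3,010 + 1,002 + 490 − 77 − 22 = 12,310.
p(14) = p(13) + p(12) − p(9) − p(7) + p(2) = 101 + 77 − 30 − 15 + 2 = 135.
Difference = 12,310 − 135 = 12,175.
Final answer: 12,175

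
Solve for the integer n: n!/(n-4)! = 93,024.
19

Reasoning: n!/(n-4)! = n×(n-1)×(n-2)×(n-3), a product of 4 consecutive integers ≈ (n−1.5)^4. 93,024^(1/4) + 1.5 ≈ 19.0; check n = 19: 19×18×17×16 = 93,024 ✓. So n = 19.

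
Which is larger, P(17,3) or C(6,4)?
P(17,3)

Solution: P(17,3)=4,080, C(6,4)=15.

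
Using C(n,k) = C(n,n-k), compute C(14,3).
364

Reasoning: C(14,3) = C(14,11) = 364.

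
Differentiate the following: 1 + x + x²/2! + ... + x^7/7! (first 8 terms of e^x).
Differentiating term by term gives the first 7 terms of e^x.

Answer: 1 + x + x²/2! + ... + x^6/6!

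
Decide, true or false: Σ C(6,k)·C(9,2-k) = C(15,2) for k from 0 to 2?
True

Reasoning: Vandermonde's identity gives C(15,2) = 105; RHS C(15,2) = 105.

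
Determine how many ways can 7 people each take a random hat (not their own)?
Using D(n) = (n-1)[D(n-1) + D(n-2)]:
D(7) = (7-1) × [D(6) + D(5)]
      = 6 × [265 + 44]
      = 6 × 309
      = 1,854

Answer: 1,854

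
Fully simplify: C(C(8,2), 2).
378
C(8,2) = 28, then C(28, 2) = 378.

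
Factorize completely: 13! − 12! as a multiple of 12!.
12 × 12! = 5,748,019,200

Reasoning: 13! − 12! = 13·12! − 12! = (13 − 1)·12! = 12 × 12! = 5,748,019,200.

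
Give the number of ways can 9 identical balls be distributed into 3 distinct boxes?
C(9+3-1, 3-1) = C(11, 2) = 55.
Final answer: 55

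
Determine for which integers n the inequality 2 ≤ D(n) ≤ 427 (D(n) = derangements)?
3, 4, 5, 6

Using D(n) = (n−1)[D(n−1) + D(n−2)] with D(1)=0, D(2)=1: D(2)=1; D(3)=2; D(4)=9; D(5)=44; D(6)=265; D(7)=1,854. So valid n = 3, 4, 5, 6.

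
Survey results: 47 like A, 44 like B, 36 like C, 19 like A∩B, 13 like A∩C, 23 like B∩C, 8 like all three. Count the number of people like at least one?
80

Working:
|A∪B∪C| = 47+44+36-19-13-23+8 = 80.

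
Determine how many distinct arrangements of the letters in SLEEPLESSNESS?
Word has 13 letters (S=5, L=2, E=4, P=1, N=1). Arrangements: 13!/Π(k!) = 1,081,080.

Answer: 1,081,080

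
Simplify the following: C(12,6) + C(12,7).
1,716
By Pascal's identity: C(13,7) = 1,716.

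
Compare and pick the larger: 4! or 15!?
15!

4!=24, 15!=1,307,674,368,000. 15! > 4!.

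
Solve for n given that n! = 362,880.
9

Explanation: n! is strictly increasing. 7! = 5,040, 8! = 40,320, 9! = 362,880 ✓. So n = 9.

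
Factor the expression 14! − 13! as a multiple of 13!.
13 × 13! = 80,951,270,400

Reasoning: 14! − 13! = 14·13! − 13! = (14 − 1)·13! = 13 × 13! = 80,951,270,400.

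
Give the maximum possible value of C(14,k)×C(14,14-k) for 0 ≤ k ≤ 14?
11,778,624

Solution: C(14,k)·C(14,14-k) = C(14,k)², maximised at the centre k = 7: C(14,7)² = 11,778,624.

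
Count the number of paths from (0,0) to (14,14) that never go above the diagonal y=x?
2,674,440
Counted by the Catalan number C_14: C_14 = C(28,14)/(14+1) = 40,116,600/15 = 2,674,440.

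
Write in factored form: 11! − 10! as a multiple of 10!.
11! − 10! = 11·10! − 10! = (11 − 1)·10! = 10 × 10! = 36,288,000.

Answer: 10 × 10! = 36,288,000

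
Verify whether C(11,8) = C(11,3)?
True

Reasoning: Symmetry C(n,k) = C(n,n-k): C(11,8) = 165 and C(11,3) = 165. Both sides agree, so the statement holds.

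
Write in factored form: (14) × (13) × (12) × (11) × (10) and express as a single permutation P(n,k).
Product of 5 consecutive descending integers starting at 14: P(14,5) = 14!/9! = 240,240.

Answer: P(14,5) = 14!/(9)!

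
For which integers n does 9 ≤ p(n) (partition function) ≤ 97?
6, 7, 8, 9, 10, 11, 12

Tabulating p(n) via p(n) = p(n−1) + p(n−2) − p(n−5) − p(n−7) + …: p(5)=7; p(6)=11; p(7)=15; p(8)=22; p(9)=30; p(10)=42; p(11)=56; p(12)=77; p(13)=101. So valid n = 6, 7, 8, 9, 10, 11, 12.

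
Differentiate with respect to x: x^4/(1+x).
(4x^3(1+x) - x^4)/(1+x)²

Explanation: Quotient rule: [4x^{3}(1+x) - x^4]/(1+x)².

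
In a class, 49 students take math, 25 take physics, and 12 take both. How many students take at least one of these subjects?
62

Working:
|A∪B| = |A|+|B|-|A∩B| = 49+25-12 = 62.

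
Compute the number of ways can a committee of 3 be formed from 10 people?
120

Solution: C(10,3) = 10! / (3! × (10-3)!)
         = 10! / (3! × 7!)
         = 120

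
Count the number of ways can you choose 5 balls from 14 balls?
C(14,5) = 14! / (5! × (14-5)!)
         = 14! / (5! × 9!)
         = 2,002
Final answer: 2,002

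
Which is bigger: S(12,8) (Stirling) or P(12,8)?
P(12,8)

S(12,8) = 8·S(11,8) + S(11,7) = 8·11,880 + 63,987 = 159,027; P(12,8) = 19,958,400.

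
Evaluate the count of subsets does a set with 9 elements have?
Each element can be included or excluded: 2^9 = 512.

Answer: 512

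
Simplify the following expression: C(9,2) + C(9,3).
120

Solution: By Pascal's identity: C(10,3) = 120.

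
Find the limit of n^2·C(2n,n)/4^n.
∞

Solution: C(2n,n) ~ 4^n/√(πn), so n^2·C(2n,n)/4^n ~ n^(2 − 1/2)/√π → ∞.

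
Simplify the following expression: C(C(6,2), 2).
105

Explanation: C(6,2) = 15, then C(15, 2) = 105.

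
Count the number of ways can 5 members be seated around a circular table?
24

Solution: Circular arrangements: (5-1)! = 24.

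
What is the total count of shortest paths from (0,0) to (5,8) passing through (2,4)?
525

To (2,4): C(6,2)=15. From there: C(7,3)=35. Total: 525.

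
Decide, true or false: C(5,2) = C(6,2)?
LHS = C(5,2) = 10; RHS = C(6,2) = 15. 10 ≠ 15, so the statement does not hold.

Answer: False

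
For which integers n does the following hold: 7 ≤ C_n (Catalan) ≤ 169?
4, 5, 6

Working:
C_3=5; C_4=14; C_5=42; C_6=132; C_7=429. So valid n = 4, 5, 6.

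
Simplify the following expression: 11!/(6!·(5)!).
462

This is C(11,6) = 462.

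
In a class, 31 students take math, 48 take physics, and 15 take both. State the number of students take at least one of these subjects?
64

Reasoning: |A∪B| = |A|+|B|-|A∩B| = 31+48-15 = 64.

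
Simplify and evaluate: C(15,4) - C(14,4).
364

Reasoning: C(15,4) - C(14,4) = C(14,3) = 364.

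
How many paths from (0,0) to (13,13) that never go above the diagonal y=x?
742,900

Counted by the Catalan number C_13: C_13 = C(26,13)/(13+1) = 10,400,600/14 = 742,900.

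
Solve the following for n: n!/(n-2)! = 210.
n!/(n-2)! = n×(n-1), a product of 2 consecutive integers ≈ (n−0.5)^2. 210^(1/2) + 0.5 ≈ 15.0; check n = 15: 15×14 = 210 ✓. So n = 15.

Answer: 15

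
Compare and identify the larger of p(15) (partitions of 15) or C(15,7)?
C(15,7)

Reasoning: Pentagonal recurrence p(n) = p(n−1) + p(n−2) − p(n−5) − p(n−7) + …: p(15) = p(14) + p(13) − p(10) − p(8) + p(3) + p(0) = 135 + 101 − 42 − 22 + 3 + 1 = 176; C(15,7) = 6,435.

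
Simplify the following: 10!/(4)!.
151,200

Solution: This equals 10×9×...×5 = 151,200.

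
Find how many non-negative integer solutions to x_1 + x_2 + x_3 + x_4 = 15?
C(15+4-1, 4-1) = 816.

Answer: 816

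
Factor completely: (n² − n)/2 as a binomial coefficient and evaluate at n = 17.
(n² − n)/2 = n(n−1)/2 = C(n,2). At n = 17: C(17,2) = 136.

Answer: C(n,2); C(17,2) = 136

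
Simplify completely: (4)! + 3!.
30

Explanation: (4)! + 3! = (4)·3! + 3! = (4+1)·3! = 5·3! = 30.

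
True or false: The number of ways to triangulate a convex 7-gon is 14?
False

Reasoning: Triangulations of a convex 7-gon are counted by the Catalan number C_5: C_5 = C(10,5)/(5+1) = 252/6 = 42.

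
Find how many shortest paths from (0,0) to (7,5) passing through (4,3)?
350

Working:
To (4,3): C(7,4)=35. From there: C(5,3)=10. Total: 350.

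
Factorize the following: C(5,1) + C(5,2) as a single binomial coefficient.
C(6,2)

Reasoning: By Pascal's identity: C(5,1) + C(5,2) = C(6,2) = 15.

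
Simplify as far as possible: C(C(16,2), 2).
7,140

Reasoning: C(16,2) = 120, then C(120, 2) = 7,140.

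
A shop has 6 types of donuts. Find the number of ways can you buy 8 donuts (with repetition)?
1,287

Working:
Stars and bars: C(8+6-1, 8) = C(13, 8) = 1,287.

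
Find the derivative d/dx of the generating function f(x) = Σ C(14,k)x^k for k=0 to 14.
Σ k·C(14,k)x^(k-1) for k=1 to 14

Working:
Term-by-term differentiation gives Σ k·C(14,k)x^{k-1} for k=1 to 14.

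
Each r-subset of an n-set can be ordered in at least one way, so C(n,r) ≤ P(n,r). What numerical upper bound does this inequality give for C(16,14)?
10,461,394,944,000

Working:
P(16,14) = 16·15·14·13·12·11·10·9·8·7·6·5·4·3 = 10,461,394,944,000, so C(16,14) ≤ 10,461,394,944,000. (The bound is loose by a factor of 14! = 87,178,291,200: C(16,14) = 10,461,394,944,000/87,178,291,200 = 120.)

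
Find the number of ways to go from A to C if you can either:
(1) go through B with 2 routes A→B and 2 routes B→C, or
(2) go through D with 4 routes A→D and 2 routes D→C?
Route via B: 2×2=4. Route via D: 4×2=8. Total: 12.
Final answer: 12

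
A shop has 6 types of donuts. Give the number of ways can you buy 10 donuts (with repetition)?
Stars and bars: C(10+6-1, 10) = C(15, 10) = 3,003.

Answer: 3,003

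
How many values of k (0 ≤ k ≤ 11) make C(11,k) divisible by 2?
Checking C(11,k) mod 2 for k = 0..11: divisible at k = 4, 5, 6, 7. That's 4 values.
Final answer: 4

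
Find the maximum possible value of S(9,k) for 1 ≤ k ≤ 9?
7,770

Explanation: Row S(9,k) for k = 1..9 (via S(n,k) = k·S(n−1,k) + S(n−1,k−1)): 1, 255, 3,025, 7,770, 6,951, 2,646, 462, 36, 1. The row is unimodal; maximum at k = 4: 7,770.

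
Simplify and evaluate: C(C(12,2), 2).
C(12,2) = 66, then C(66, 2) = 2,145.
Final answer: 2,145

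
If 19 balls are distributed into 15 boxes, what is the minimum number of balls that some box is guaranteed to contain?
Pigeonhole: ⌈19/15⌉ = 2.

Answer: 2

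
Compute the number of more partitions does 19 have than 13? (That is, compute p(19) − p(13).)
389

Pentagonal recurrence p(n) = p(n−1) + p(n−2) − p(n−5) − p(n−7) + …: p(19) = p(18) + p(17) − p(14) − p(12) + p(7) + p(4) = 385 + 297 − 135 − 77 + 15 + 5 = 490.
p(13) = p(12) + p(11) − p(8) − p(6) + p(1) = 77 + 56 − 22 − 11 + 1 = 101.
Difference = 490 − 101 = 389.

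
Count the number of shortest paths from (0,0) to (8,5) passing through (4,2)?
525

Explanation: To (4,2): C(6,4)=15. From there: C(7,4)=35. Total: 525.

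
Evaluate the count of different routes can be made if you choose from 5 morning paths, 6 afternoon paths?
30

Solution: By the multiplication principle: 5 × 6 = 30.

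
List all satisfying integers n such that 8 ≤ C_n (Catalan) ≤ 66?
C_3=5; C_4=14; C_5=42; C_6=132. So valid n = 4, 5.
Final answer: 4, 5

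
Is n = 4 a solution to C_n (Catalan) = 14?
Yes

Explanation: C_4 = C(8,4)/(4+1) = 70/5 = 14, which equals 14.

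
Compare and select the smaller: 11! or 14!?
11!

Solution: 11!=39,916,800, 14!=87,178,291,200. 14! > 11!.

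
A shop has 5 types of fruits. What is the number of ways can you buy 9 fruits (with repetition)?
Stars and bars: C(9+5-1, 9) = C(13, 9) = 715.

Answer: 715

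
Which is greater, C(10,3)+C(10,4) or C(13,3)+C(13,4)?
C(13,3)+C(13,4)

Explanation: First=330, Second=1,001.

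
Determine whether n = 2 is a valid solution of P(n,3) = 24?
No

Solution: P(2,3) = 0 since 3 > 2, which does not equal 24.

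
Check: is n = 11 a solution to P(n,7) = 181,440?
No

Solution: P(11,7) = 11·10·9·8·7·6·5 = 1,663,200, which does not equal 181,440.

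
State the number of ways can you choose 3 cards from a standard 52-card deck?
22,100

Solution: C(52,3) = 22,100.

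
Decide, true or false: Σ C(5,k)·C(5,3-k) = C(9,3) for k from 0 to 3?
False

Solution: Vandermonde's identity gives C(10,3) = 120; RHS C(9,3) = 84.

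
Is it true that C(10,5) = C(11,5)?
LHS = C(10,5) = 252; RHS = C(11,5) = 462. 252 ≠ 462, so the statement does not hold.

Answer: False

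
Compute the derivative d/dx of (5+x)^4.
4(5+x)^3
Using the power rule: d/dx (5+x)^4 = 4(5+x)^{3}.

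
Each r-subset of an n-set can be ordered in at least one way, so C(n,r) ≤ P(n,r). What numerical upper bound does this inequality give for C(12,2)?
132

Solution: P(12,2) = 12·11 = 132, so C(12,2) ≤ 132. (The bound is loose by a factor of 2! = 2: C(12,2) = 132/2 = 66.)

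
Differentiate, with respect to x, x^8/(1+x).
Quotient rule: [8x^{7}(1+x) - x^8]/(1+x)².

Answer: (8x^7(1+x) - x^8)/(1+x)²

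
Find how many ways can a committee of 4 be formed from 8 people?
70

Reasoning: C(8,4) = 8! / (4! × (8-4)!)
         = 8! / (4! × 4!)
         = 70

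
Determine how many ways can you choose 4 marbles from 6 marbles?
15
C(6,4) = 6! / (4! × (6-4)!)
         = 6! / (4! × 2!)
         = 15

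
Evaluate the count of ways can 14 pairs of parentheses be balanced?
2,674,440

Reasoning: Using the Catalan number formula: C_n = C(2n, n) / (n+1)
C_14 = C(28, 14) / (14+1)
     = 40116600 / 15
     = 2,674,440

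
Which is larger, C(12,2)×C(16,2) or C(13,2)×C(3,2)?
C(12,2)×C(16,2)=7,920, C(13,2)×C(3,2)=234.
Final answer: C(12,2)×C(16,2)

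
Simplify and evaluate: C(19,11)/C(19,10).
C(n,k+1)/C(n,k) = (n−k)/(k+1). Here (19−10)/(10+1) = 9/11 = 9/11.
Final answer: 9/11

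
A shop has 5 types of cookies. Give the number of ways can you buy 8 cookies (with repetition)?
495

Explanation: Stars and bars: C(8+5-1, 8) = C(12, 8) = 495.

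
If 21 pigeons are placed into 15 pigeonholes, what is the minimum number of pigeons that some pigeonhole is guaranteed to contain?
2

Working:
Pigeonhole: ⌈21/15⌉ = 2.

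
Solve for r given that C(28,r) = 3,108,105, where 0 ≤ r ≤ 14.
C(28,r) is increasing for 0 ≤ r ≤ 14. Stepping up (C(28,r+1) = C(28,r)·(28−r)/(r+1)): C(28,1) = 28, C(28,2) = 378, C(28,3) = 3,276, C(28,4) = 20,475, C(28,5) = 98,280, C(28,6) = 376,740, C(28,7) = 1,184,040, C(28,8) = 3,108,105 ✓. So r = 8.

Answer: 8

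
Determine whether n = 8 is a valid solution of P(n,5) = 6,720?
Yes
P(8,5) = 8·7·6·5·4 = 6,720, which equals 6,720.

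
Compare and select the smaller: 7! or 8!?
7!

Explanation: 7!=5,040, 8!=40,320. 8! > 7!.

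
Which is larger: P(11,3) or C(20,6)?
C(20,6)

Explanation: P(11,3)=990, C(20,6)=38,760.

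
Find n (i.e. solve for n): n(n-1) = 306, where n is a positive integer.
n² − n − 306 = 0, so n = (1 ± √(1 + 4·306))/2 = (1 ± √1,225)/2 = (1 ± 35)/2, i.e. n = 18 or n = -17. Taking the positive root, n = 18 (check: 18×17 = 306).
Final answer: 18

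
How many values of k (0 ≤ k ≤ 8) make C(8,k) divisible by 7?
5

Solution: Checking C(8,k) mod 7 for k = 0..8: divisible at k = 2, 3, 4, 5, 6. That's 5 values.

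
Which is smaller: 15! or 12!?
12!

Solution: 15!=1,307,674,368,000, 12!=479,001,600. 15! > 12!.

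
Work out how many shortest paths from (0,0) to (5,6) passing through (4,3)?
140

Explanation: To (4,3): C(7,4)=35. From there: C(4,1)=4. Total: 140.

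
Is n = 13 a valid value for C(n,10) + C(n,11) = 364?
C(13,10) + C(13,11) = 286 + 78 = 364, which equals 364.
Final answer: Yes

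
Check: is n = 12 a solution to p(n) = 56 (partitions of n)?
No

Pentagonal recurrence p(n) = p(n−1) + p(n−2) − p(n−5) − p(n−7) + …: p(12) = p(11) + p(10) − p(7) − p(5) + p(0) = 56 + 42 − 15 − 7 + 1 = 77, which does not equal 56.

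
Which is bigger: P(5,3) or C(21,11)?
C(21,11)
P(5,3)=60, C(21,11)=352,716.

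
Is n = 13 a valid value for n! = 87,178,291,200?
No

Working:
13! = 13·12! = 13·479,001,600 = 6,227,020,800, which does not equal 87,178,291,200.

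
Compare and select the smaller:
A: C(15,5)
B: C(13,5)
B

Solution: A=C(15,5)=3,003, B=C(13,5)=1,287.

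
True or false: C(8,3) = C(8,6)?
C(8,3) = 56 but C(8,6) = 28; symmetry gives C(8,3) = C(8,5), not C(8,6).

Answer: False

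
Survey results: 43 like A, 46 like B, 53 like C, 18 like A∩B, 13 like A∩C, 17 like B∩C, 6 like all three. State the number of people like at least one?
100

Working:
|A∪B∪C| = 43+46+53-18-13-17+6 = 100.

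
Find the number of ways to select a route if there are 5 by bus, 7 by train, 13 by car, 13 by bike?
38

Solution: By the addition principle: 5 + 7 + 13 + 13 = 38.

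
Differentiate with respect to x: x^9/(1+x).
(9x^8(1+x) - x^9)/(1+x)²

Quotient rule: [9x^{8}(1+x) - x^9]/(1+x)².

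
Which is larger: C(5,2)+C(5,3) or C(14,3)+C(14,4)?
C(14,3)+C(14,4)

Reasoning: First=20, Second=1,365.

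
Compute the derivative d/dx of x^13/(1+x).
(13x^12(1+x) - x^13)/(1+x)²
Quotient rule: [13x^{12}(1+x) - x^13]/(1+x)².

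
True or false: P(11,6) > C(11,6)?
True
P(11,6) = 332,640 and C(11,6) = 462; P(n,r) = r! × C(n,r) so P > C whenever r ≥ 2.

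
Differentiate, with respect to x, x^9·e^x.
(9x^8 + x^9)e^x

Solution: Product rule: d/dx[x^9]·e^x + x^9·d/dx[e^x] = 9x^{8}e^x + x^9e^x.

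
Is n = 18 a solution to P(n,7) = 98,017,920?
No

Working:
P(18,7) = 18·17·16·15·14·13·12 = 160,392,960, which does not equal 98,017,920.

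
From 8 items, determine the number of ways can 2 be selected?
28

Working:
C(8,2) = 8! / (2! × (8-2)!)
         = 8! / (2! × 6!)
         = 28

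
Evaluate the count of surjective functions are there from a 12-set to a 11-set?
Onto functions = 11! × S(12,11)
First compute S(12,11) via recurrence:
Using the Stirling recurrence: S(n,k) = k·S(n-1,k) + S(n-1,k-1)
S(12,11) = 11·S(11,11) + S(11,10)
         = 11·1 + 55
         = 11 + 55
         = 66
Then: 39916800 × 66 = 2,634,508,800

Answer: 2,634,508,800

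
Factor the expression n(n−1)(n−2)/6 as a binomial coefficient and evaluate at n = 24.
C(n,3); C(24,3) = 2,024

Reasoning: n(n−1)(n−2)/6 = n!/(3!(n−3)!) = C(n,3). At n = 24: C(24,3) = 2,024.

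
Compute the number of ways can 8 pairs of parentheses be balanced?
1,430

Solution: Using the Catalan number formula: C_n = C(2n, n) / (n+1)
C_8 = C(16, 8) / (8+1)
     = 12870 / 9
     = 1,430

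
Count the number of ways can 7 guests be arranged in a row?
Arrangements of 7 distinct objects: 7! = 5,040.

Answer: 5,040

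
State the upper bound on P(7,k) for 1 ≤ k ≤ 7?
P(7,k) increases in k, so maximum at k = 7: 7! = 5,040.

Answer: 5,040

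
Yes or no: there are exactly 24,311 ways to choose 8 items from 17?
No

Explanation: C(17,8) = 24,310 ≠ 24311.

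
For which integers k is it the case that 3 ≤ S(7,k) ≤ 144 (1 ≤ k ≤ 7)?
S(7,1)=1; S(7,2)=63; S(7,3)=301; S(7,4)=350; S(7,5)=140; S(7,6)=21; S(7,7)=1. So valid k = 2, 5, 6.

Answer: 2, 5, 6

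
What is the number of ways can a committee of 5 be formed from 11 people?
462

Explanation: C(11,5) = 11! / (5! × (11-5)!)
         = 11! / (5! × 6!)
         = 462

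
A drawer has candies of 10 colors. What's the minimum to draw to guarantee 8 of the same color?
71

Solution: Worst case: 7 of each = 70. One more: 71.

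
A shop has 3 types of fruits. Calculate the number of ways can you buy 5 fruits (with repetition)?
21

Stars and bars: C(5+3-1, 5) = C(7, 5) = 21.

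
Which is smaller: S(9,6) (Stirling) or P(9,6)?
S(9,6)

Reasoning: S(9,6) = 6·S(8,6) + S(8,5) = 6·266 + 1,050 = 2,646; P(9,6) = 60,480.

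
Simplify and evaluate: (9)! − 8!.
322,560

Reasoning: (9)! − 8! = (9)·8! − 8! = (9−1)·8! = 8·8! = 322,560.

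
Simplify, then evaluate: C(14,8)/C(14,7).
7/8

Working:
C(n,k+1)/C(n,k) = (n−k)/(k+1). Here (14−7)/(7+1) = 7/8 = 7/8.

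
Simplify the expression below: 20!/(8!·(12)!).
125,970

Working:
This is C(20,8) = 125,970.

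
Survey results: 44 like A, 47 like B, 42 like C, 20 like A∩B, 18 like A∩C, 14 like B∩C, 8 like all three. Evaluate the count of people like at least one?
|A∪B∪C| = 44+47+42-20-18-14+8 = 89.

Answer: 89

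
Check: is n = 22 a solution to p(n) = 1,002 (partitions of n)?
Yes

Working:
Pentagonal recurrence p(n) = p(n−1) + p(n−2) − p(n−5) − p(n−7) + …: p(22) = p(21) + p(20) − p(17) − p(15) + p(10) + p(7) − p(0) = 792 + 627 − 297 − 176 + 42 + 15 − 1 = 1,002, which equals 1,002.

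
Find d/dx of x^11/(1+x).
(11x^10(1+x) - x^11)/(1+x)²

Solution: Quotient rule: [11x^{10}(1+x) - x^11]/(1+x)².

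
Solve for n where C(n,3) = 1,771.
23

Explanation: C(n,3) = n(n−1)(n−2)/3! is increasing in n, and n(n−1)(n−2) = 3!·1,771 = 10,626 ≈ (n−1)^3 gives n ≈ 23.0. Check: C(21,3) = 1,330, C(22,3) = 1,540, C(23,3) = 1,771 ✓. So n = 23.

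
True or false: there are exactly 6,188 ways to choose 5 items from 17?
True

Solution: C(17,5) = 6,188.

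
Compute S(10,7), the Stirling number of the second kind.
Using the Stirling recurrence: S(n,k) = k·S(n-1,k) + S(n-1,k-1)
S(10,7) = 7·S(9,7) + S(9,6)
         = 7·462 + 2646
         = 3234 + 2646
         = 5,880
Final answer: 5,880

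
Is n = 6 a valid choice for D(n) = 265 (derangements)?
Yes
D(6) = (6-1)·[D(5) + D(4)] = 5·[44 + 9] = 265, which equals 265.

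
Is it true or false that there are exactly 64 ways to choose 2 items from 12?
False
C(12,2) = 66 ≠ 64.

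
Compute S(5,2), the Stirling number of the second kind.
Using the Stirling recurrence: S(n,k) = k·S(n-1,k) + S(n-1,k-1)
S(5,2) = 2·S(4,2) + S(4,1)
         = 2·7 + 1
         = 14 + 1
         = 15
Final answer: 15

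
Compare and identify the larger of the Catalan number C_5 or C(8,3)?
C_5 = C(10,5)/(5+1) = 252/6 = 42; C(8,3) = 56.
Final answer: C(8,3)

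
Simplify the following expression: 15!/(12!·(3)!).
455

Working:
This is C(15,12) = 455.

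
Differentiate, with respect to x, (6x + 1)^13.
78(6x + 1)^12

Working:
Chain rule: 13(6x+1)^{12} × 6 = 78(6x+1)^{12}.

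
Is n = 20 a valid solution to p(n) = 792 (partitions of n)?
No

Solution: Pentagonal recurrence p(n) = p(n−1) + p(n−2) − p(n−5) − p(n−7) + …: p(20) = p(19) + p(18) − p(15) − p(13) + p(8) + p(5) = 490 + 385 − 176 − 101 + 22 + 7 = 627, which does not equal 792.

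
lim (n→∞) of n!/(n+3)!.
n!/(n+3)! = 1/[(n+1)(n+2)(n+3)] → 0 as n → ∞.

Answer: 0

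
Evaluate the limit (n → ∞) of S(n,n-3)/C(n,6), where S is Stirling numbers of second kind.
15

The leading term of S(n,n-3) as a polynomial in n is (5)!!·C(n,6), so the ratio → (5)!! = 15.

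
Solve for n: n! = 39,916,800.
11

n! is strictly increasing. 9! = 362,880, 10! = 3,628,800, 11! = 39,916,800 ✓. So n = 11.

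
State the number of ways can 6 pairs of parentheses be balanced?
132
Using the Catalan number formula: C_n = C(2n, n) / (n+1)
C_6 = C(12, 6) / (6+1)
     = 924 / 7
     = 132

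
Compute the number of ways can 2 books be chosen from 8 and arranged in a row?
P(8,2) = 8!/(8-2)! = 56.
Final answer: 56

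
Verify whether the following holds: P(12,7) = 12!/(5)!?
Permutation formula P(n,k) = n!/(n-k)!: 12!/5! = 479,001,600/120 = 3,991,680 = P(12,7). The statement holds.
Final answer: True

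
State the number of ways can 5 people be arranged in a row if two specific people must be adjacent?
48
Treat pair as unit: (5-1)! arrangements × 2 internal orders = 48.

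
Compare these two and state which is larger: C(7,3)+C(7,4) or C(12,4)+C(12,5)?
C(12,4)+C(12,5)

Reasoning: First=70, Second=1,287.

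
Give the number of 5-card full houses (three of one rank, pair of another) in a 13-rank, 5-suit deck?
15,600

Reasoning: Triple rank: 13. Triple suits: C(5,3)=10. Pair rank: 12. Pair suits: C(5,2)=10. Total: 15,600.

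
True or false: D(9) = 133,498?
Derangements of 9 elements: D(9) = (9-1)·[D(8) + D(7)] = 8·[14,833 + 1,854] = 133,496.
Final answer: False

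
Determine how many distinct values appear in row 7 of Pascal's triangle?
4
Row 7 has entries C(7,0)..C(7,7); by symmetry C(7,k)=C(7,7-k), giving 4 distinct values.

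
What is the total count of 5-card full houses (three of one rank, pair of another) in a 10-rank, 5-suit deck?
Triple rank: 10. Triple suits: C(5,3)=10. Pair rank: 9. Pair suits: C(5,2)=10. Total: 9,000.
Final answer: 9,000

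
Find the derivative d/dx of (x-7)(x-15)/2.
d/dx[(x-7)(x-15)] = (x-15) + (x-7) = 2x - 22. Dividing by 2 gives (2x - 22)/2.
Final answer: (2x - 22)/2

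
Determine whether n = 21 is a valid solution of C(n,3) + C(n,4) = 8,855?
No

C(21,3) + C(21,4) = 1,330 + 5,985 = 7,315, which does not equal 8,855.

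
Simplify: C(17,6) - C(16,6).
4,368

Working:
C(17,6) - C(16,6) = C(16,5) = 4,368.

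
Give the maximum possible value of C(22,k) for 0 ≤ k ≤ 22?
705,432
Maximum at k = 11: C(22,11) = 705,432.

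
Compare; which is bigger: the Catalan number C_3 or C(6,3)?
C(6,3)

Explanation: C_3 = C(6,3)/(3+1) = 20/4 = 5; C(6,3) = 20.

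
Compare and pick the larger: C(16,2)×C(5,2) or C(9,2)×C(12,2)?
C(9,2)×C(12,2)

C(16,2)×C(5,2)=1,200, C(9,2)×C(12,2)=2,376.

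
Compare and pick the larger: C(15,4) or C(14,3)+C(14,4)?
Equal

By Pascal's identity: C(15,4) = C(14,3)+C(14,4) = 1,365. Equal.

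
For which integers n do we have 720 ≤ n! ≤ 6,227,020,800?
6, 7, 8, 9, 10, 11, 12, 13
n! is strictly increasing; 6! = 720 and 13! = 6,227,020,800, so valid n = 6, 7, 8, 9, 10, 11, 12, 13.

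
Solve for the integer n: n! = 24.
4

n! is strictly increasing. 2! = 2, 3! = 6, 4! = 24 ✓. So n = 4.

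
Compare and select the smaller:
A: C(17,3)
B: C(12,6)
A
A=C(17,3)=680, B=C(12,6)=924.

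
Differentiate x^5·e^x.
(5x^4 + x^5)e^x

Working:
Product rule: d/dx[x^5]·e^x + x^5·d/dx[e^x] = 5x^{4}e^x + x^5e^x.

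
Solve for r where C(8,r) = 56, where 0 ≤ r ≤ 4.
C(8,r) is increasing for 0 ≤ r ≤ 4. Stepping up (C(8,r+1) = C(8,r)·(8−r)/(r+1)): C(8,1) = 8, C(8,2) = 28, C(8,3) = 56 ✓. So r = 3.

Answer: 3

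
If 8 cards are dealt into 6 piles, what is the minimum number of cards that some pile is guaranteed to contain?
2
Pigeonhole: ⌈8/6⌉ = 2.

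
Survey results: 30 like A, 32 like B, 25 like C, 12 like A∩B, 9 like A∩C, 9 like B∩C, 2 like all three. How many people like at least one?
59

Explanation: |A∪B∪C| = 30+32+25-12-9-9+2 = 59.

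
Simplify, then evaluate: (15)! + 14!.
1,394,852,659,200

Solution: (15)! + 14! = (15)·14! + 14! = (15+1)·14! = 16·14! = 1,394,852,659,200.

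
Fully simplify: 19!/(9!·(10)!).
92,378

Explanation: This is C(19,9) = 92,378.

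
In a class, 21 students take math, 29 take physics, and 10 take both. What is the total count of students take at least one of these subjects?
40

Explanation: |A∪B| = |A|+|B|-|A∩B| = 21+29-10 = 40.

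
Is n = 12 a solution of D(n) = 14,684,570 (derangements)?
No

Solution: D(12) = (12-1)·[D(11) + D(10)] = 11·[14,684,570 + 1,334,961] = 176,214,841, which does not equal 14,684,570.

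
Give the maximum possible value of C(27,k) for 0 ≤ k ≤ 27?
20,058,300

Explanation: Maximum at k = 13 or k = 14: C(27,13) = 20,058,300.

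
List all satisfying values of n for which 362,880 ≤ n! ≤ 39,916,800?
9, 10, 11

Solution: n! is strictly increasing; 9! = 362,880 and 11! = 39,916,800, so valid n = 9, 10, 11.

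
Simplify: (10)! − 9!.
(10)! − 9! = (10)·9! − 9! = (10−1)·9! = 9·9! = 3,265,920.

Answer: 3,265,920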